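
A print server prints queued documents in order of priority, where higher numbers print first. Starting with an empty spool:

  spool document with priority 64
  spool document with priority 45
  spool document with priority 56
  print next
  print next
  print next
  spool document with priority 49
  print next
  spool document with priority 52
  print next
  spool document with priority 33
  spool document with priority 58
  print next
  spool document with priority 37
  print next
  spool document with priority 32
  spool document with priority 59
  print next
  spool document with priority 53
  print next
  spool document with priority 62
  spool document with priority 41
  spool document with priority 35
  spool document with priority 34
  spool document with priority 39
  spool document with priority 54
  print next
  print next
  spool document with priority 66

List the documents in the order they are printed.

64, 56, 45, 49, 52, 58, 37, 59, 53, 62, 54

insert 64 → {64}
insert 45 → {64, 45}
insert 56 → {64, 56, 45}
print next → 64; now {56, 45}
print next → 56; now {45}
print next → 45; now {}
insert 49 → {49}
print next → 49; now {}
insert 52 → {52}
print next → 52; now {}
insert 33 → {33}
insert 58 → {58, 33}
print next → 58; now {33}
insert 37 → {37, 33}
print next → 37; now {33}
insert 32 → {33, 32}
insert 59 → {59, 33, 32}
print next → 59; now {33, 32}
insert 53 → {53, 33, 32}
print next → 53; now {33, 32}
insert 62 → {62, 33, 32}
insert 41 → {62, 41, 33, 32}
insert 35 → {62, 41, 35, 33, 32}
insert 34 → {62, 41, 35, 34, 33, 32}
insert 39 → {62, 41, 39, 35, 34, 33, 32}
insert 54 → {62, 54, 41, 39, 35, 34, 33, 32}
print next → 62; now {54, 41, 39, 35, 34, 33, 32}
print next → 54; now {41, 39, 35, 34, 33, 32}
insert 66 → {66, 41, 39, 35, 34, 33, 32}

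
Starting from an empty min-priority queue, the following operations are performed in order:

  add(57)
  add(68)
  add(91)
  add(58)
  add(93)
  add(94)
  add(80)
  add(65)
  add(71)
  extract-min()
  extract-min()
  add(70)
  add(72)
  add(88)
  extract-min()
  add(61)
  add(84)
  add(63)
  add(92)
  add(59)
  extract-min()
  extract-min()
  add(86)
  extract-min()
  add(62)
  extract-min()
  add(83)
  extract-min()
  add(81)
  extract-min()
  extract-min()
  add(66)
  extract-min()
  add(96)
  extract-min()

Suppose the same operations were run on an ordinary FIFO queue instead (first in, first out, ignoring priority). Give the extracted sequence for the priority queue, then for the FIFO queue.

insert 57 → {57}
insert 68 → {57, 68}
insert 91 → {57, 68, 91}
insert 58 → {57, 58, 68, 91}
insert 93 → {57, 58, 68, 91, 93}
insert 94 → {57, 58, 68, 91, 93, 94}
insert 80 → {57, 58, 68, 80, 91, 93, 94}
insert 65 → {57, 58, 65, 68, 80, 91, 93, 94}
insert 71 → {57, 58, 65, 68, 71, 80, 91, 93, 94}
extract-min → 57; now {58, 65, 68, 71, 80, 91, 93, 94}
extract-min → 58; now {65, 68, 71, 80, 91, 93, 94}
insert 70 → {65, 68, 70, 71, 80, 91, 93, 94}
insert 72 → {65, 68, 70, 71, 72, 80, 91, 93, 94}
insert 88 → {65, 68, 70, 71, 72, 80, 88, 91, 93, 94}
extract-min → 65; now {68, 70, 71, 72, 80, 88, 91, 93, 94}
insert 61 → {61, 68, 70, 71, 72, 80, 88, 91, 93, 94}
insert 84 → {61, 68, 70, 71, 72, 80, 84, 88, 91, 93, 94}
insert 63 → {61, 63, 68, 70, 71, 72, 80, 84, 88, 91, 93, 94}
insert 92 → {61, 63, 68, 70, 71, 72, 80, 84, 88, 91, 92, 93, 94}
insert 59 → {59, 61, 63, 68, 70, 71, 72, 80, 84, 88, 91, 92, 93, 94}
extract-min → 59; now {61, 63, 68, 70, 71, 72, 80, 84, 88, 91, 92, 93, 94}
extract-min → 61; now {63, 68, 70, 71, 72, 80, 84, 88, 91, 92, 93, 94}
insert 86 → {63, 68, 70, 71, 72, 80, 84, 86, 88, 91, 92, 93, 94}
extract-min → 63; now {68, 70, 71, 72, 80, 84, 86, 88, 91, 92, 93, 94}
insert 62 → {62, 68, 70, 71, 72, 80, 84, 86, 88, 91, 92, 93, 94}
extract-min → 62; now {68, 70, 71, 72, 80, 84, 86, 88, 91, 92, 93, 94}
insert 83 → {68, 70, 71, 72, 80, 83, 84, 86, 88, 91, 92, 93, 94}
extract-min → 68; now {70, 71, 72, 80, 83, 84, 86, 88, 91, 92, 93, 94}
insert 81 → {70, 71, 72, 80, 81, 83, 84, 86, 88, 91, 92, 93, 94}
extract-min → 70; now {71, 72, 80, 81, 83, 84, 86, 88, 91, 92, 93, 94}
extract-min → 71; now {72, 80, 81, 83, 84, 86, 88, 91, 92, 93, 94}
insert 66 → {66, 72, 80, 81, 83, 84, 86, 88, 91, 92, 93, 94}
extract-min → 66; now {72, 80, 81, 83, 84, 86, 88, 91, 92, 93, 94}
insert 96 → {72, 80, 81, 83, 84, 86, 88, 91, 92, 93, 94, 96}
extract-min → 72; now {80, 81, 83, 84, 86, 88, 91, 92, 93, 94, 96}

priority queue: 57, 58, 65, 59, 61, 63, 62, 68, 70, 71, 66, 72; FIFO queue: 57, 68, 91, 58, 93, 94, 80, 65, 71, 70, 72, 88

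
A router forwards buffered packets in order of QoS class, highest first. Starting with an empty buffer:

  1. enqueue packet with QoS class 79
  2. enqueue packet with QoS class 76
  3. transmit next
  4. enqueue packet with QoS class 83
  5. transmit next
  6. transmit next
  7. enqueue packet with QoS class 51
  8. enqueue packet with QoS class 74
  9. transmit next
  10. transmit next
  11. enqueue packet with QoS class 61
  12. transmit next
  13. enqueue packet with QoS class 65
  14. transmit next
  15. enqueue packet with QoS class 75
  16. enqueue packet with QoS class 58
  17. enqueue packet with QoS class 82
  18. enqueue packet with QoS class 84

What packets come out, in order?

79 → 83 → 76 → 74 → 51 → 61 → 65

insert 79 → {79}
insert 76 → {79, 76}
transmit next → 79; now {76}
insert 83 → {83, 76}
transmit next → 83; now {76}
transmit next → 76; now {}
insert 51 → {51}
insert 74 → {74, 51}
transmit next → 74; now {51}
transmit next → 51; now {}
insert 61 → {61}
transmit next → 61; now {}
insert 65 → {65}
transmit next → 65; now {}
insert 75 → {75}
insert 58 → {75, 58}
insert 82 → {82, 75, 58}
insert 84 → {84, 82, 75, 58}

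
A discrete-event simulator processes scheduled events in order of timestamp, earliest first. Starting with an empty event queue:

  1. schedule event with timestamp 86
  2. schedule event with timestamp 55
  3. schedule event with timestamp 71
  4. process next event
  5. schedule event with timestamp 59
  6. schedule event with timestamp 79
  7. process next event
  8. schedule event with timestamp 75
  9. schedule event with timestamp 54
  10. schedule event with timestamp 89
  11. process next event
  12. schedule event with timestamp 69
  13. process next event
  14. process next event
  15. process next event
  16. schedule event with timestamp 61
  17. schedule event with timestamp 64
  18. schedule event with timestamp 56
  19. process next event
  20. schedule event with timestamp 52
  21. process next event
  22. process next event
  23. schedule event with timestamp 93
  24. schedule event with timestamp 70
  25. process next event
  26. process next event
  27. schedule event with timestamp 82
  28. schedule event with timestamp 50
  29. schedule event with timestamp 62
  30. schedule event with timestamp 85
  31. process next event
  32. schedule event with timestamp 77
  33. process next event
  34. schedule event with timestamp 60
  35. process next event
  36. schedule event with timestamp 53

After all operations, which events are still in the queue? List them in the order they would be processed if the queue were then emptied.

53, 77, 79, 82, 85, 86, 89, 93

insert 86 → {86}
insert 55 → {55, 86}
insert 71 → {55, 71, 86}
process next event → 55; now {71, 86}
insert 59 → {59, 71, 86}
insert 79 → {59, 71, 79, 86}
process next event → 59; now {71, 79, 86}
insert 75 → {71, 75, 79, 86}
insert 54 → {54, 71, 75, 79, 86}
insert 89 → {54, 71, 75, 79, 86, 89}
process next event → 54; now {71, 75, 79, 86, 89}
insert 69 → {69, 71, 75, 79, 86, 89}
process next event → 69; now {71, 75, 79, 86, 89}
process next event → 71; now {75, 79, 86, 89}
process next event → 75; now {79, 86, 89}
insert 61 → {61, 79, 86, 89}
insert 64 → {61, 64, 79, 86, 89}
insert 56 → {56, 61, 64, 79, 86, 89}
process next event → 56; now {61, 64, 79, 86, 89}
insert 52 → {52, 61, 64, 79, 86, 89}
process next event → 52; now {61, 64, 79, 86, 89}
process next event → 61; now {64, 79, 86, 89}
insert 93 → {64, 79, 86, 89, 93}
insert 70 → {64, 70, 79, 86, 89, 93}
process next event → 64; now {70, 79, 86, 89, 93}
process next event → 70; now {79, 86, 89, 93}
insert 82 → {79, 82, 86, 89, 93}
insert 50 → {50, 79, 82, 86, 89, 93}
insert 62 → {50, 62, 79, 82, 86, 89, 93}
insert 85 → {50, 62, 79, 82, 85, 86, 89, 93}
process next event → 50; now {62, 79, 82, 85, 86, 89, 93}
insert 77 → {62, 77, 79, 82, 85, 86, 89, 93}
process next event → 62; now {77, 79, 82, 85, 86, 89, 93}
insert 60 → {60, 77, 79, 82, 85, 86, 89, 93}
process next event → 60; now {77, 79, 82, 85, 86, 89, 93}
insert 53 → {53, 77, 79, 82, 85, 86, 89, 93}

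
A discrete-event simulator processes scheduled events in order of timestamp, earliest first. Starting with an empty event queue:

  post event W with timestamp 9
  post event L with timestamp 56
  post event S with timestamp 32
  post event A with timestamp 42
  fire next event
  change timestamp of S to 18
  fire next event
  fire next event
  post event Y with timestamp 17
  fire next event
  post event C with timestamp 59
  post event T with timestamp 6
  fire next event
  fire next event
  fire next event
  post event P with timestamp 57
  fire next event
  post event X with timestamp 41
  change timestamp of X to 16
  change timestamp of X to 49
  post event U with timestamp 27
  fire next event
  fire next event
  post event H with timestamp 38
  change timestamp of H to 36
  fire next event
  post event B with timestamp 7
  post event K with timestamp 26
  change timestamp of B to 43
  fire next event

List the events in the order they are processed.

[W, S, A, Y, T, L, C, P, U, X, H, K]

add W (timestamp 9) → {W:9}
add L (timestamp 56) → {W:9, L:56}
add S (timestamp 32) → {W:9, S:32, L:56}
add A (timestamp 42) → {W:9, S:32, A:42, L:56}
fire next event → W; now {S:32, A:42, L:56}
update S to timestamp 18 → {S:18, A:42, L:56}
fire next event → S; now {A:42, L:56}
fire next event → A; now {L:56}
add Y (timestamp 17) → {Y:17, L:56}
fire next event → Y; now {L:56}
add C (timestamp 59) → {L:56, C:59}
add T (timestamp 6) → {T:6, L:56, C:59}
fire next event → T; now {L:56, C:59}
fire next event → L; now {C:59}
fire next event → C; now {}
add P (timestamp 57) → {P:57}
fire next event → P; now {}
add X (timestamp 41) → {X:41}
update X to timestamp 16 → {X:16}
update X to timestamp 49 → {X:49}
add U (timestamp 27) → {U:27, X:49}
fire next event → U; now {X:49}
fire next event → X; now {}
add H (timestamp 38) → {H:38}
update H to timestamp 36 → {H:36}
fire next event → H; now {}
add B (timestamp 7) → {B:7}
add K (timestamp 26) → {B:7, K:26}
update B to timestamp 43 → {K:26, B:43}
fire next event → K; now {B:43}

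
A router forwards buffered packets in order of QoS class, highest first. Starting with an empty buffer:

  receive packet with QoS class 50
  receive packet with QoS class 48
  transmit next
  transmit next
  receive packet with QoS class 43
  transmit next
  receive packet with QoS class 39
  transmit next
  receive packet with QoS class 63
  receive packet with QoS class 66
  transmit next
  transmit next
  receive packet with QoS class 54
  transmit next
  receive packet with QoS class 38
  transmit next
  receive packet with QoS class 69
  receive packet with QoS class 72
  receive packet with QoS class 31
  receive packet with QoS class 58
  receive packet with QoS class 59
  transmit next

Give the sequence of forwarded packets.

insert 50 → {50}
insert 48 → {50, 48}
transmit next → 50; now {48}
transmit next → 48; now {}
insert 43 → {43}
transmit next → 43; now {}
insert 39 → {39}
transmit next → 39; now {}
insert 63 → {63}
insert 66 → {66, 63}
transmit next → 66; now {63}
transmit next → 63; now {}
insert 54 → {54}
transmit next → 54; now {}
insert 38 → {38}
transmit next → 38; now {}
insert 69 → {69}
insert 72 → {72, 69}
insert 31 → {72, 69, 31}
insert 58 → {72, 69, 58, 31}
insert 59 → {72, 69, 59, 58, 31}
transmit next → 72; now {69, 59, 58, 31}

50 → 48 → 43 → 39 → 66 → 63 → 54 → 38 → 72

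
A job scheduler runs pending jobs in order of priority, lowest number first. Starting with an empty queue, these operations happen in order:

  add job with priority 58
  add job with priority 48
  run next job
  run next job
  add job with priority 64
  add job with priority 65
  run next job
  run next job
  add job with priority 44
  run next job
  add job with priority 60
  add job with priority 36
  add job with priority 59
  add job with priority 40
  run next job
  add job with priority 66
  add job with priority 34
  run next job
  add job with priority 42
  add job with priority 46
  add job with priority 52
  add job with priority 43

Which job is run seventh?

insert 58 → {58}
insert 48 → {48, 58}
run next job → 48; now {58}
run next job → 58; now {}
insert 64 → {64}
insert 65 → {64, 65}
run next job → 64; now {65}
run next job → 65; now {}
insert 44 → {44}
run next job → 44; now {}
insert 60 → {60}
insert 36 → {36, 60}
insert 59 → {36, 59, 60}
insert 40 → {36, 40, 59, 60}
run next job → 36; now {40, 59, 60}
insert 66 → {40, 59, 60, 66}
insert 34 → {34, 40, 59, 60, 66}
run next job → 34; now {40, 59, 60, 66}
insert 42 → {40, 42, 59, 60, 66}
insert 46 → {40, 42, 46, 59, 60, 66}
insert 52 → {40, 42, 46, 52, 59, 60, 66}
insert 43 → {40, 42, 43, 46, 52, 59, 60, 66}

34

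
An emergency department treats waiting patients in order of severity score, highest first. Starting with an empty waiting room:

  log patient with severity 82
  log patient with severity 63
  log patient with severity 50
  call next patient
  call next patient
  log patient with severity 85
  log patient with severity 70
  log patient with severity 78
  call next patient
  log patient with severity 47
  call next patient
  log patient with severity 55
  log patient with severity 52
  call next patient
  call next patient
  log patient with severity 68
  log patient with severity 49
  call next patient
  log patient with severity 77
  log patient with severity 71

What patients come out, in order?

82 → 63 → 85 → 78 → 70 → 55 → 68

insert 82 → {82}
insert 63 → {82, 63}
insert 50 → {82, 63, 50}
call next patient → 82; now {63, 50}
call next patient → 63; now {50}
insert 85 → {85, 50}
insert 70 → {85, 70, 50}
insert 78 → {85, 78, 70, 50}
call next patient → 85; now {78, 70, 50}
insert 47 → {78, 70, 50, 47}
call next patient → 78; now {70, 50, 47}
insert 55 → {70, 55, 50, 47}
insert 52 → {70, 55, 52, 50, 47}
call next patient → 70; now {55, 52, 50, 47}
call next patient → 55; now {52, 50, 47}
insert 68 → {68, 52, 50, 47}
insert 49 → {68, 52, 50, 49, 47}
call next patient → 68; now {52, 50, 49, 47}
insert 77 → {77, 52, 50, 49, 47}
insert 71 → {77, 71, 52, 50, 49, 47}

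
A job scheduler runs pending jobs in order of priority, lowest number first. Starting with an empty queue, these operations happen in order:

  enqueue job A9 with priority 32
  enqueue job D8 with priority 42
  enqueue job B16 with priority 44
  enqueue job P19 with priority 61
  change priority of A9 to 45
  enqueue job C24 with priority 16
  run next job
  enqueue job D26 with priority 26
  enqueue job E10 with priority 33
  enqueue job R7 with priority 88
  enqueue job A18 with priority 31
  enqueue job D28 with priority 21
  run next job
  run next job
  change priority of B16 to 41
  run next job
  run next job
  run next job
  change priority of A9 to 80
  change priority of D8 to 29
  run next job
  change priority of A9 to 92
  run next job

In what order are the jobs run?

C24 → D28 → D26 → A18 → E10 → B16 → D8 → P19

add A9 (priority 32) → {A9:32}
add D8 (priority 42) → {A9:32, D8:42}
add B16 (priority 44) → {A9:32, D8:42, B16:44}
add P19 (priority 61) → {A9:32, D8:42, B16:44, P19:61}
update A9 to priority 45 → {D8:42, B16:44, A9:45, P19:61}
add C24 (priority 16) → {C24:16, D8:42, B16:44, A9:45, P19:61}
run next job → C24; now {D8:42, B16:44, A9:45, P19:61}
add D26 (priority 26) → {D26:26, D8:42, B16:44, A9:45, P19:61}
add E10 (priority 33) → {D26:26, E10:33, D8:42, B16:44, A9:45, P19:61}
add R7 (priority 88) → {D26:26, E10:33, D8:42, B16:44, A9:45, P19:61, R7:88}
add A18 (priority 31) → {D26:26, A18:31, E10:33, D8:42, B16:44, A9:45, P19:61, R7:88}
add D28 (priority 21) → {D28:21, D26:26, A18:31, E10:33, D8:42, B16:44, A9:45, P19:61, R7:88}
run next job → D28; now {D26:26, A18:31, E10:33, D8:42, B16:44, A9:45, P19:61, R7:88}
run next job → D26; now {A18:31, E10:33, D8:42, B16:44, A9:45, P19:61, R7:88}
update B16 to priority 41 → {A18:31, E10:33, B16:41, D8:42, A9:45, P19:61, R7:88}
run next job → A18; now {E10:33, B16:41, D8:42, A9:45, P19:61, R7:88}
run next job → E10; now {B16:41, D8:42, A9:45, P19:61, R7:88}
run next job → B16; now {D8:42, A9:45, P19:61, R7:88}
update A9 to priority 80 → {D8:42, P19:61, A9:80, R7:88}
update D8 to priority 29 → {D8:29, P19:61, A9:80, R7:88}
run next job → D8; now {P19:61, A9:80, R7:88}
update A9 to priority 92 → {P19:61, R7:88, A9:92}
run next job → P19; now {R7:88, A9:92}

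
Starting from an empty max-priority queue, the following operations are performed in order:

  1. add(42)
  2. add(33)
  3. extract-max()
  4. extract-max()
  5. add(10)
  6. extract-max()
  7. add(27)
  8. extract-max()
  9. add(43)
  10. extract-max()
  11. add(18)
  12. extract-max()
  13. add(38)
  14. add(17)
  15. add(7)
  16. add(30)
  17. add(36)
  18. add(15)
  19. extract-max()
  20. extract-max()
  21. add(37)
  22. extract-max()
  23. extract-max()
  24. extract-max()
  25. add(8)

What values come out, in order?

42 → 33 → 10 → 27 → 43 → 18 → 38 → 36 → 37 → 30 → 17

insert 42 → {42}
insert 33 → {42, 33}
extract-max → 42; now {33}
extract-max → 33; now {}
insert 10 → {10}
extract-max → 10; now {}
insert 27 → {27}
extract-max → 27; now {}
insert 43 → {43}
extract-max → 43; now {}
insert 18 → {18}
extract-max → 18; now {}
insert 38 → {38}
insert 17 → {38, 17}
insert 7 → {38, 17, 7}
insert 30 → {38, 30, 17, 7}
insert 36 → {38, 36, 30, 17, 7}
insert 15 → {38, 36, 30, 17, 15, 7}
extract-max → 38; now {36, 30, 17, 15, 7}
extract-max → 36; now {30, 17, 15, 7}
insert 37 → {37, 30, 17, 15, 7}
extract-max → 37; now {30, 17, 15, 7}
extract-max → 30; now {17, 15, 7}
extract-max → 17; now {15, 7}
insert 8 → {15, 8, 7}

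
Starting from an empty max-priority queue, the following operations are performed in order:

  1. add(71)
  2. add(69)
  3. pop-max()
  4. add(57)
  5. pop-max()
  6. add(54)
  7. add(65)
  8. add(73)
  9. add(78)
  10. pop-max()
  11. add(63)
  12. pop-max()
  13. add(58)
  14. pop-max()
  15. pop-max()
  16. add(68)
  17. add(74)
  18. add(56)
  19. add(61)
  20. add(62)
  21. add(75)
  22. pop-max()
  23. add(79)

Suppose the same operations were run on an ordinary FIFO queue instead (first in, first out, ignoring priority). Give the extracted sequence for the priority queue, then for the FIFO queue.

insert 71 → {71}
insert 69 → {71, 69}
pop-max → 71; now {69}
insert 57 → {69, 57}
pop-max → 69; now {57}
insert 54 → {57, 54}
insert 65 → {65, 57, 54}
insert 73 → {73, 65, 57, 54}
insert 78 → {78, 73, 65, 57, 54}
pop-max → 78; now {73, 65, 57, 54}
insert 63 → {73, 65, 63, 57, 54}
pop-max → 73; now {65, 63, 57, 54}
insert 58 → {65, 63, 58, 57, 54}
pop-max → 65; now {63, 58, 57, 54}
pop-max → 63; now {58, 57, 54}
insert 68 → {68, 58, 57, 54}
insert 74 → {74, 68, 58, 57, 54}
insert 56 → {74, 68, 58, 57, 56, 54}
insert 61 → {74, 68, 61, 58, 57, 56, 54}
insert 62 → {74, 68, 62, 61, 58, 57, 56, 54}
insert 75 → {75, 74, 68, 62, 61, 58, 57, 56, 54}
pop-max → 75; now {74, 68, 62, 61, 58, 57, 56, 54}
insert 79 → {79, 74, 68, 62, 61, 58, 57, 56, 54}

priority queue: [71, 69, 78, 73, 65, 63, 75]; FIFO queue: 71 → 69 → 57 → 54 → 65 → 73 → 78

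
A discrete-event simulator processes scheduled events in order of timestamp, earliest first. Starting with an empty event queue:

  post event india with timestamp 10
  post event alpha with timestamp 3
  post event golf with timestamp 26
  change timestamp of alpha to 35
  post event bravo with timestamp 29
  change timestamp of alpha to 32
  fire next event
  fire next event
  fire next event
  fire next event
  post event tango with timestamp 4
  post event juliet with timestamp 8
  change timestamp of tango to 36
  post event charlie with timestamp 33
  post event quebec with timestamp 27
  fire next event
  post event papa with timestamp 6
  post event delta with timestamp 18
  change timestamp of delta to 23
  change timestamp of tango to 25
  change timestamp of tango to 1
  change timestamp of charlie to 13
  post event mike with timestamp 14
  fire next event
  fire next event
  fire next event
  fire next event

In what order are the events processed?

add india (timestamp 10) → {india:10}
add alpha (timestamp 3) → {alpha:3, india:10}
add golf (timestamp 26) → {alpha:3, india:10, golf:26}
update alpha to timestamp 35 → {india:10, golf:26, alpha:35}
add bravo (timestamp 29) → {india:10, golf:26, bravo:29, alpha:35}
update alpha to timestamp 32 → {india:10, golf:26, bravo:29, alpha:32}
fire next event → india; now {golf:26, bravo:29, alpha:32}
fire next event → golf; now {bravo:29, alpha:32}
fire next event → bravo; now {alpha:32}
fire next event → alpha; now {}
add tango (timestamp 4) → {tango:4}
add juliet (timestamp 8) → {tango:4, juliet:8}
update tango to timestamp 36 → {juliet:8, tango:36}
add charlie (timestamp 33) → {juliet:8, charlie:33, tango:36}
add quebec (timestamp 27) → {juliet:8, quebec:27, charlie:33, tango:36}
fire next event → juliet; now {quebec:27, charlie:33, tango:36}
add papa (timestamp 6) → {papa:6, quebec:27, charlie:33, tango:36}
add delta (timestamp 18) → {papa:6, delta:18, quebec:27, charlie:33, tango:36}
update delta to timestamp 23 → {papa:6, delta:23, quebec:27, charlie:33, tango:36}
update tango to timestamp 25 → {papa:6, delta:23, tango:25, quebec:27, charlie:33}
update tango to timestamp 1 → {tango:1, papa:6, delta:23, quebec:27, charlie:33}
update charlie to timestamp 13 → {tango:1, papa:6, charlie:13, delta:23, quebec:27}
add mike (timestamp 14) → {tango:1, papa:6, charlie:13, mike:14, delta:23, quebec:27}
fire next event → tango; now {papa:6, charlie:13, mike:14, delta:23, quebec:27}
fire next event → papa; now {charlie:13, mike:14, delta:23, quebec:27}
fire next event → charlie; now {mike:14, delta:23, quebec:27}
fire next event → mike; now {delta:23, quebec:27}

india → golf → bravo → alpha → juliet → tango → papa → charlie → mike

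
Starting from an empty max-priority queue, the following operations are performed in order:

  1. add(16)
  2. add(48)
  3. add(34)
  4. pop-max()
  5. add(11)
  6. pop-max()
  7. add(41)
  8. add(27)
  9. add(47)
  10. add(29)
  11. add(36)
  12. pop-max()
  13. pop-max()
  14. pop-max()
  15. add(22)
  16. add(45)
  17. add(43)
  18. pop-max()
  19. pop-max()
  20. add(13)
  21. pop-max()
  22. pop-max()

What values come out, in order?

insert 16 → {16}
insert 48 → {48, 16}
insert 34 → {48, 34, 16}
pop-max → 48; now {34, 16}
insert 11 → {34, 16, 11}
pop-max → 34; now {16, 11}
insert 41 → {41, 16, 11}
insert 27 → {41, 27, 16, 11}
insert 47 → {47, 41, 27, 16, 11}
insert 29 → {47, 41, 29, 27, 16, 11}
insert 36 → {47, 41, 36, 29, 27, 16, 11}
pop-max → 47; now {41, 36, 29, 27, 16, 11}
pop-max → 41; now {36, 29, 27, 16, 11}
pop-max → 36; now {29, 27, 16, 11}
insert 22 → {29, 27, 22, 16, 11}
insert 45 → {45, 29, 27, 22, 16, 11}
insert 43 → {45, 43, 29, 27, 22, 16, 11}
pop-max → 45; now {43, 29, 27, 22, 16, 11}
pop-max → 43; now {29, 27, 22, 16, 11}
insert 13 → {29, 27, 22, 16, 13, 11}
pop-max → 29; now {27, 22, 16, 13, 11}
pop-max → 27; now {22, 16, 13, 11}

48, 34, 47, 41, 36, 45, 43, 29, 27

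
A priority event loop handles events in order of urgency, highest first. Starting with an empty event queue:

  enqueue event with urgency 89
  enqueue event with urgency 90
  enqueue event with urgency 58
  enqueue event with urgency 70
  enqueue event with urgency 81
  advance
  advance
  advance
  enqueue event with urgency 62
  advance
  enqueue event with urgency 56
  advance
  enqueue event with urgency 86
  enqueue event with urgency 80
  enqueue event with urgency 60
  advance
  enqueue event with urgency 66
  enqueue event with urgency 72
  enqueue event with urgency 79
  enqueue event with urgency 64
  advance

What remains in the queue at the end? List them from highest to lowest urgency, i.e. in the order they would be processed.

79, 72, 66, 64, 60, 58, 56

insert 89 → {89}
insert 90 → {90, 89}
insert 58 → {90, 89, 58}
insert 70 → {90, 89, 70, 58}
insert 81 → {90, 89, 81, 70, 58}
advance → 90; now {89, 81, 70, 58}
advance → 89; now {81, 70, 58}
advance → 81; now {70, 58}
insert 62 → {70, 62, 58}
advance → 70; now {62, 58}
insert 56 → {62, 58, 56}
advance → 62; now {58, 56}
insert 86 → {86, 58, 56}
insert 80 → {86, 80, 58, 56}
insert 60 → {86, 80, 60, 58, 56}
advance → 86; now {80, 60, 58, 56}
insert 66 → {80, 66, 60, 58, 56}
insert 72 → {80, 72, 66, 60, 58, 56}
insert 79 → {80, 79, 72, 66, 60, 58, 56}
insert 64 → {80, 79, 72, 66, 64, 60, 58, 56}
advance → 80; now {79, 72, 66, 64, 60, 58, 56}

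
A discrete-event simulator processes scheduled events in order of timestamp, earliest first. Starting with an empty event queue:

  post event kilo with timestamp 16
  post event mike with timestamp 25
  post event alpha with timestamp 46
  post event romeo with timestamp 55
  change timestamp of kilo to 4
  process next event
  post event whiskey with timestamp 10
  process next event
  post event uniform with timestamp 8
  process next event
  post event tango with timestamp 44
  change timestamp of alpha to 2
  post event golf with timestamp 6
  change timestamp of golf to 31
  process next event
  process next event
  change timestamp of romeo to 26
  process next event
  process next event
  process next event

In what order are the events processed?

add kilo (timestamp 16) → {kilo:16}
add mike (timestamp 25) → {kilo:16, mike:25}
add alpha (timestamp 46) → {kilo:16, mike:25, alpha:46}
add romeo (timestamp 55) → {kilo:16, mike:25, alpha:46, romeo:55}
update kilo to timestamp 4 → {kilo:4, mike:25, alpha:46, romeo:55}
process next event → kilo; now {mike:25, alpha:46, romeo:55}
add whiskey (timestamp 10) → {whiskey:10, mike:25, alpha:46, romeo:55}
process next event → whiskey; now {mike:25, alpha:46, romeo:55}
add uniform (timestamp 8) → {uniform:8, mike:25, alpha:46, romeo:55}
process next event → uniform; now {mike:25, alpha:46, romeo:55}
add tango (timestamp 44) → {mike:25, tango:44, alpha:46, romeo:55}
update alpha to timestamp 2 → {alpha:2, mike:25, tango:44, romeo:55}
add golf (timestamp 6) → {alpha:2, golf:6, mike:25, tango:44, romeo:55}
update golf to timestamp 31 → {alpha:2, mike:25, golf:31, tango:44, romeo:55}
process next event → alpha; now {mike:25, golf:31, tango:44, romeo:55}
process next event → mike; now {golf:31, tango:44, romeo:55}
update romeo to timestamp 26 → {romeo:26, golf:31, tango:44}
process next event → romeo; now {golf:31, tango:44}
process next event → golf; now {tango:44}
process next event → tango; now {}

kilo → whiskey → uniform → alpha → mike → romeo → golf → tango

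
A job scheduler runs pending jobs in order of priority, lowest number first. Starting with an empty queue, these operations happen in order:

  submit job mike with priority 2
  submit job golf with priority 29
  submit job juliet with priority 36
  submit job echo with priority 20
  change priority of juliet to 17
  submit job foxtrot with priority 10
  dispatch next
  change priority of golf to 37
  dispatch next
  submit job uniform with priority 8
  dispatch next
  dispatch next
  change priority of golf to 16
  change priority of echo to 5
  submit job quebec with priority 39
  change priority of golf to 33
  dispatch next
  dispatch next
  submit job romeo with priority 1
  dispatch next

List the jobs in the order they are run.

[mike, foxtrot, uniform, juliet, echo, golf, romeo]

add mike (priority 2) → {mike:2}
add golf (priority 29) → {mike:2, golf:29}
add juliet (priority 36) → {mike:2, golf:29, juliet:36}
add echo (priority 20) → {mike:2, echo:20, golf:29, juliet:36}
update juliet to priority 17 → {mike:2, juliet:17, echo:20, golf:29}
add foxtrot (priority 10) → {mike:2, foxtrot:10, juliet:17, echo:20, golf:29}
dispatch next → mike; now {foxtrot:10, juliet:17, echo:20, golf:29}
update golf to priority 37 → {foxtrot:10, juliet:17, echo:20, golf:37}
dispatch next → foxtrot; now {juliet:17, echo:20, golf:37}
add uniform (priority 8) → {uniform:8, juliet:17, echo:20, golf:37}
dispatch next → uniform; now {juliet:17, echo:20, golf:37}
dispatch next → juliet; now {echo:20, golf:37}
update golf to priority 16 → {golf:16, echo:20}
update echo to priority 5 → {echo:5, golf:16}
add quebec (priority 39) → {echo:5, golf:16, quebec:39}
update golf to priority 33 → {echo:5, golf:33, quebec:39}
dispatch next → echo; now {golf:33, quebec:39}
dispatch next → golf; now {quebec:39}
add romeo (priority 1) → {romeo:1, quebec:39}
dispatch next → romeo; now {quebec:39}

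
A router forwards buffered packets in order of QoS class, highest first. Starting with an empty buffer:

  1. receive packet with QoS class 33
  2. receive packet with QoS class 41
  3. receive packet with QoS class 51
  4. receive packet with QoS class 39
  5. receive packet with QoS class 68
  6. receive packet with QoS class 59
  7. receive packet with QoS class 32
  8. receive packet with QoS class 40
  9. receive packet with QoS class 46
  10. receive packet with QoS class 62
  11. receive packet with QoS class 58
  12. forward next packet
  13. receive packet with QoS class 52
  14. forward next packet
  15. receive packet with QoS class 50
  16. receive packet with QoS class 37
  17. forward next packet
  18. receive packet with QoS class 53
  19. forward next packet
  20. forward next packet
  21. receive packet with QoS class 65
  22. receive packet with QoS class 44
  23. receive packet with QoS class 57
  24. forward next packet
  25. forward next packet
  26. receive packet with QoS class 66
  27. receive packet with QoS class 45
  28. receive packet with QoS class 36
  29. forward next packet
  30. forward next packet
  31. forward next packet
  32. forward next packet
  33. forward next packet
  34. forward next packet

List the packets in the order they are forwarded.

[68, 62, 59, 58, 53, 65, 57, 66, 52, 51, 50, 46, 45]

insert 33 → {33}
insert 41 → {41, 33}
insert 51 → {51, 41, 33}
insert 39 → {51, 41, 39, 33}
insert 68 → {68, 51, 41, 39, 33}
insert 59 → {68, 59, 51, 41, 39, 33}
insert 32 → {68, 59, 51, 41, 39, 33, 32}
insert 40 → {68, 59, 51, 41, 40, 39, 33, 32}
insert 46 → {68, 59, 51, 46, 41, 40, 39, 33, 32}
insert 62 → {68, 62, 59, 51, 46, 41, 40, 39, 33, 32}
insert 58 → {68, 62, 59, 58, 51, 46, 41, 40, 39, 33, 32}
forward next packet → 68; now {62, 59, 58, 51, 46, 41, 40, 39, 33, 32}
insert 52 → {62, 59, 58, 52, 51, 46, 41, 40, 39, 33, 32}
forward next packet → 62; now {59, 58, 52, 51, 46, 41, 40, 39, 33, 32}
insert 50 → {59, 58, 52, 51, 50, 46, 41, 40, 39, 33, 32}
insert 37 → {59, 58, 52, 51, 50, 46, 41, 40, 39, 37, 33, 32}
forward next packet → 59; now {58, 52, 51, 50, 46, 41, 40, 39, 37, 33, 32}
insert 53 → {58, 53, 52, 51, 50, 46, 41, 40, 39, 37, 33, 32}
forward next packet → 58; now {53, 52, 51, 50, 46, 41, 40, 39, 37, 33, 32}
forward next packet → 53; now {52, 51, 50, 46, 41, 40, 39, 37, 33, 32}
insert 65 → {65, 52, 51, 50, 46, 41, 40, 39, 37, 33, 32}
insert 44 → {65, 52, 51, 50, 46, 44, 41, 40, 39, 37, 33, 32}
insert 57 → {65, 57, 52, 51, 50, 46, 44, 41, 40, 39, 37, 33, 32}
forward next packet → 65; now {57, 52, 51, 50, 46, 44, 41, 40, 39, 37, 33, 32}
forward next packet → 57; now {52, 51, 50, 46, 44, 41, 40, 39, 37, 33, 32}
insert 66 → {66, 52, 51, 50, 46, 44, 41, 40, 39, 37, 33, 32}
insert 45 → {66, 52, 51, 50, 46, 45, 44, 41, 40, 39, 37, 33, 32}
insert 36 → {66, 52, 51, 50, 46, 45, 44, 41, 40, 39, 37, 36, 33, 32}
forward next packet → 66; now {52, 51, 50, 46, 45, 44, 41, 40, 39, 37, 36, 33, 32}
forward next packet → 52; now {51, 50, 46, 45, 44, 41, 40, 39, 37, 36, 33, 32}
forward next packet → 51; now {50, 46, 45, 44, 41, 40, 39, 37, 36, 33, 32}
forward next packet → 50; now {46, 45, 44, 41, 40, 39, 37, 36, 33, 32}
forward next packet → 46; now {45, 44, 41, 40, 39, 37, 36, 33, 32}
forward next packet → 45; now {44, 41, 40, 39, 37, 36, 33, 32}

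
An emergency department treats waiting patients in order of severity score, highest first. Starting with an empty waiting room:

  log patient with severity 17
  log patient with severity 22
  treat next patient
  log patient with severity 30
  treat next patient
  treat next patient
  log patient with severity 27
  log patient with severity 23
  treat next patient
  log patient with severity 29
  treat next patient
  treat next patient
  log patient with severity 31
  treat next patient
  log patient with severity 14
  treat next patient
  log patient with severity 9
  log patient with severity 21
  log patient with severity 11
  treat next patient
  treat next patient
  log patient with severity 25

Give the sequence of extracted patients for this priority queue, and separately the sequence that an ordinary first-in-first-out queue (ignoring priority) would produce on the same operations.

insert 17 → {17}
insert 22 → {22, 17}
treat next patient → 22; now {17}
insert 30 → {30, 17}
treat next patient → 30; now {17}
treat next patient → 17; now {}
insert 27 → {27}
insert 23 → {27, 23}
treat next patient → 27; now {23}
insert 29 → {29, 23}
treat next patient → 29; now {23}
treat next patient → 23; now {}
insert 31 → {31}
treat next patient → 31; now {}
insert 14 → {14}
treat next patient → 14; now {}
insert 9 → {9}
insert 21 → {21, 9}
insert 11 → {21, 11, 9}
treat next patient → 21; now {11, 9}
treat next patient → 11; now {9}
insert 25 → {25, 9}

priority queue: 22 → 30 → 17 → 27 → 29 → 23 → 31 → 14 → 21 → 11; FIFO queue: [17, 22, 30, 27, 23, 29, 31, 14, 9, 21]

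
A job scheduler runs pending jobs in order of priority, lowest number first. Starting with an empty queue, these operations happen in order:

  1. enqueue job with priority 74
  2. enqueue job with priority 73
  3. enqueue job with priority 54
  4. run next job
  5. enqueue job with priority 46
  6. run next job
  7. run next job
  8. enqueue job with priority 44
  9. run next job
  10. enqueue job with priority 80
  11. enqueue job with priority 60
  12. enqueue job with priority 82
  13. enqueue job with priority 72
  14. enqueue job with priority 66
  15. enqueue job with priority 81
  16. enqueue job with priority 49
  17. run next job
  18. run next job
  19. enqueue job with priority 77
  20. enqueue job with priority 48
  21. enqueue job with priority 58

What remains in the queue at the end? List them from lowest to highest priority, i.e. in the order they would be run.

insert 74 → {74}
insert 73 → {73, 74}
insert 54 → {54, 73, 74}
run next job → 54; now {73, 74}
insert 46 → {46, 73, 74}
run next job → 46; now {73, 74}
run next job → 73; now {74}
insert 44 → {44, 74}
run next job → 44; now {74}
insert 80 → {74, 80}
insert 60 → {60, 74, 80}
insert 82 → {60, 74, 80, 82}
insert 72 → {60, 72, 74, 80, 82}
insert 66 → {60, 66, 72, 74, 80, 82}
insert 81 → {60, 66, 72, 74, 80, 81, 82}
insert 49 → {49, 60, 66, 72, 74, 80, 81, 82}
run next job → 49; now {60, 66, 72, 74, 80, 81, 82}
run next job → 60; now {66, 72, 74, 80, 81, 82}
insert 77 → {66, 72, 74, 77, 80, 81, 82}
insert 48 → {48, 66, 72, 74, 77, 80, 81, 82}
insert 58 → {48, 58, 66, 72, 74, 77, 80, 81, 82}

[48, 58, 66, 72, 74, 77, 80, 81, 82]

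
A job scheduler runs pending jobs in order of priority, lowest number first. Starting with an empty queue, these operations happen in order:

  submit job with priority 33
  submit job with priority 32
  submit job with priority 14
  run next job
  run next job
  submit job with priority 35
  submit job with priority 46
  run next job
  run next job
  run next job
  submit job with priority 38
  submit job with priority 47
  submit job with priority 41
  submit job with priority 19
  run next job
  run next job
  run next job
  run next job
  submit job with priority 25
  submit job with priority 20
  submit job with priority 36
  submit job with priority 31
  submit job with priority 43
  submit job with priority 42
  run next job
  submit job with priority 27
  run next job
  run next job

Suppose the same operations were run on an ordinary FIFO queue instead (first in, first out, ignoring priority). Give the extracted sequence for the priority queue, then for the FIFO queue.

priority queue: 14 → 32 → 33 → 35 → 46 → 19 → 38 → 41 → 47 → 20 → 25 → 27; FIFO queue: 33, 32, 14, 35, 46, 38, 47, 41, 19, 25, 20, 36

insert 33 → {33}
insert 32 → {32, 33}
insert 14 → {14, 32, 33}
run next job → 14; now {32, 33}
run next job → 32; now {33}
insert 35 → {33, 35}
insert 46 → {33, 35, 46}
run next job → 33; now {35, 46}
run next job → 35; now {46}
run next job → 46; now {}
insert 38 → {38}
insert 47 → {38, 47}
insert 41 → {38, 41, 47}
insert 19 → {19, 38, 41, 47}
run next job → 19; now {38, 41, 47}
run next job → 38; now {41, 47}
run next job → 41; now {47}
run next job → 47; now {}
insert 25 → {25}
insert 20 → {20, 25}
insert 36 → {20, 25, 36}
insert 31 → {20, 25, 31, 36}
insert 43 → {20, 25, 31, 36, 43}
insert 42 → {20, 25, 31, 36, 42, 43}
run next job → 20; now {25, 31, 36, 42, 43}
insert 27 → {25, 27, 31, 36, 42, 43}
run next job → 25; now {27, 31, 36, 42, 43}
run next job → 27; now {31, 36, 42, 43}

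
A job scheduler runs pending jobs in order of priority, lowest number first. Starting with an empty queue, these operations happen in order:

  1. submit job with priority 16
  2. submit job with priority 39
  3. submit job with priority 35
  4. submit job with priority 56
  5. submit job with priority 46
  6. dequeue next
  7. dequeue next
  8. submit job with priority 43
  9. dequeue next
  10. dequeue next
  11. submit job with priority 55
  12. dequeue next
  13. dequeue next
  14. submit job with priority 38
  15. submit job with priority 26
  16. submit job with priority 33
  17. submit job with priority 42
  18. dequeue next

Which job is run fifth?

insert 16 → {16}
insert 39 → {16, 39}
insert 35 → {16, 35, 39}
insert 56 → {16, 35, 39, 56}
insert 46 → {16, 35, 39, 46, 56}
dequeue next → 16; now {35, 39, 46, 56}
dequeue next → 35; now {39, 46, 56}
insert 43 → {39, 43, 46, 56}
dequeue next → 39; now {43, 46, 56}
dequeue next → 43; now {46, 56}
insert 55 → {46, 55, 56}
dequeue next → 46; now {55, 56}
dequeue next → 55; now {56}
insert 38 → {38, 56}
insert 26 → {26, 38, 56}
insert 33 → {26, 33, 38, 56}
insert 42 → {26, 33, 38, 42, 56}
dequeue next → 26; now {33, 38, 42, 56}

46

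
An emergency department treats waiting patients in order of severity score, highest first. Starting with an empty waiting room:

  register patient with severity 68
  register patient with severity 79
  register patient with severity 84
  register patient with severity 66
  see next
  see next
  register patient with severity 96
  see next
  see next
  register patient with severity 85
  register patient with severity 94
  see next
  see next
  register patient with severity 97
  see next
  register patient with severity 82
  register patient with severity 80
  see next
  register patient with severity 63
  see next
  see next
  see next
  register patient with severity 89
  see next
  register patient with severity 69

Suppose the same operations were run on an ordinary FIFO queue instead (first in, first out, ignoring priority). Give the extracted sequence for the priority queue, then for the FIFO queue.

priority queue: 84, 79, 96, 68, 94, 85, 97, 82, 80, 66, 63, 89; FIFO queue: [68, 79, 84, 66, 96, 85, 94, 97, 82, 80, 63, 89]

insert 68 → {68}
insert 79 → {79, 68}
insert 84 → {84, 79, 68}
insert 66 → {84, 79, 68, 66}
see next → 84; now {79, 68, 66}
see next → 79; now {68, 66}
insert 96 → {96, 68, 66}
see next → 96; now {68, 66}
see next → 68; now {66}
insert 85 → {85, 66}
insert 94 → {94, 85, 66}
see next → 94; now {85, 66}
see next → 85; now {66}
insert 97 → {97, 66}
see next → 97; now {66}
insert 82 → {82, 66}
insert 80 → {82, 80, 66}
see next → 82; now {80, 66}
insert 63 → {80, 66, 63}
see next → 80; now {66, 63}
see next → 66; now {63}
see next → 63; now {}
insert 89 → {89}
see next → 89; now {}
insert 69 → {69}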